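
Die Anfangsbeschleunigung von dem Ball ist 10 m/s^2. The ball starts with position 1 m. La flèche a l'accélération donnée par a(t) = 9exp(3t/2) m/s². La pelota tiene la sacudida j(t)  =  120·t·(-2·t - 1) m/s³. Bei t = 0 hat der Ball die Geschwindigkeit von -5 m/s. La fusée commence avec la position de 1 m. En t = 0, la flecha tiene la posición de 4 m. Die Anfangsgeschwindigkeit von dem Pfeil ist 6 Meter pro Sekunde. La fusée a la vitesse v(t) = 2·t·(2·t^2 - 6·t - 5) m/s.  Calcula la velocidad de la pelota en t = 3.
Para resolver esto, necesitamos tomar 2 integrales de nuestra ecuación de la sacudida j(t) = 120·t·(-2·t - 1). La antiderivada de la sacudida es la aceleración. Usando a(0) = 10, obtenemos a(t) = -80·t^3 - 60·t^2 + 10. La antiderivada de la aceleración, con v(0) = -5, da la velocidad: v(t) = -20·t^4 - 20·t^3 + 10·t - 5. Tenemos la velocidad v(t) = -20·t^4 - 20·t^3 + 10·t - 5. Sustituyendo t = 3: v(3) = -2135.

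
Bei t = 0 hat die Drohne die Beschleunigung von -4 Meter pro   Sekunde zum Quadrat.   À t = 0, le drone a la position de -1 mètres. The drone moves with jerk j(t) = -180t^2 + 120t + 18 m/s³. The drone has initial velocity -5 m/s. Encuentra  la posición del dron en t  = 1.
Necesitamos integrar nuestra ecuación de la sacudida j(t) = -180·t^2 + 120·t + 18 3 veces. La integral de la sacudida, con a(0) = -4, da la aceleración: a(t) = -60·t^3 + 60·t^2 + 18·t - 4. Integrando la aceleración y usando la condición inicial v(0) = -5, obtenemos v(t) = -15·t^4 + 20·t^3 + 9·t^2 - 4·t - 5. La integral de la velocidad, con x(0) = -1, da la posición: x(t) = -3·t^5 + 5·t^4 + 3·t^3 - 2·t^2 - 5·t - 1. Tenemos la posición x(t) = -3·t^5 + 5·t^4 + 3·t^3 - 2·t^2 - 5·t - 1. Sustituyendo t = 1: x(1) = -3.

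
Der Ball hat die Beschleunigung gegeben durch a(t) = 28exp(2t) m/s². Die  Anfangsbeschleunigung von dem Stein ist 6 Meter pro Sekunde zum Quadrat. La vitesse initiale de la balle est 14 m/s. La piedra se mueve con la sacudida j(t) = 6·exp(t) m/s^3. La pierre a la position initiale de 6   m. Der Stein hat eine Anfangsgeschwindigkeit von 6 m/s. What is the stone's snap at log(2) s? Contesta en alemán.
Um dies zu lösen, müssen wir 1 Ableitung unserer Gleichung für den Ruck j(t) = 6·exp(t) nehmen. Die Ableitung von dem Ruck ergibt den Snap: s(t) = 6·exp(t). Aus der Gleichung für den Snap s(t) = 6·exp(t), setzen wir t = log(2) ein und erhalten s = 12.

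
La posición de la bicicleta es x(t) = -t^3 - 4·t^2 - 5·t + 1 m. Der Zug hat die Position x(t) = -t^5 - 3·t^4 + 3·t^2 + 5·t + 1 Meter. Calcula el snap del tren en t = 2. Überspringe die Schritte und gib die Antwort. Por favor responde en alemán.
s(2) = -312.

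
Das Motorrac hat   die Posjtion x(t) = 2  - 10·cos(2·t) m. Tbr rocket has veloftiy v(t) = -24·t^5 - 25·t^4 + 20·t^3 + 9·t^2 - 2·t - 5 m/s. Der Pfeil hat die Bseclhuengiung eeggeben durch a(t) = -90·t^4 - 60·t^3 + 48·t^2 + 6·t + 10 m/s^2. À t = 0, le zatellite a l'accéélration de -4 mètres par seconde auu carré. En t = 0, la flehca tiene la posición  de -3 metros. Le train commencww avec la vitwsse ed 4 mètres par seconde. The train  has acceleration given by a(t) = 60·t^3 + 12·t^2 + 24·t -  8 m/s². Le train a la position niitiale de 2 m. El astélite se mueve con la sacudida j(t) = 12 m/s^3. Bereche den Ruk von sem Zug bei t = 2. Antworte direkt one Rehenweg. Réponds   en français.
À t = 2, j = 792.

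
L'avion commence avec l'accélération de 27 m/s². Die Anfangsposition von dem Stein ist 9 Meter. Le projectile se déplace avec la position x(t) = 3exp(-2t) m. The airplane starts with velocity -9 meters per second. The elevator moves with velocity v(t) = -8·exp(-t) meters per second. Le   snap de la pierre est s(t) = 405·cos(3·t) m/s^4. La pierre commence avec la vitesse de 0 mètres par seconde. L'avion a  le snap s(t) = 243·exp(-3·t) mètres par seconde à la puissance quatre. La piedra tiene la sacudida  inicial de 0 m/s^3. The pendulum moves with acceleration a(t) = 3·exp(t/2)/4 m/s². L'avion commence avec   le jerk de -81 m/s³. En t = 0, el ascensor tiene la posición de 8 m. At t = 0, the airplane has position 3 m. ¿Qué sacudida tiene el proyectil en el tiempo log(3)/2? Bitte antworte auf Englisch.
To solve this, we need to take 3 derivatives of our position equation x(t) = 3·exp(-2·t). Differentiating position, we get velocity: v(t) = -6·exp(-2·t). Differentiating velocity, we get acceleration: a(t) = 12·exp(-2·t). The derivative of acceleration gives jerk: j(t) = -24·exp(-2·t). We have jerk j(t) = -24·exp(-2·t). Substituting t = log(3)/2: j(log(3)/2) = -8.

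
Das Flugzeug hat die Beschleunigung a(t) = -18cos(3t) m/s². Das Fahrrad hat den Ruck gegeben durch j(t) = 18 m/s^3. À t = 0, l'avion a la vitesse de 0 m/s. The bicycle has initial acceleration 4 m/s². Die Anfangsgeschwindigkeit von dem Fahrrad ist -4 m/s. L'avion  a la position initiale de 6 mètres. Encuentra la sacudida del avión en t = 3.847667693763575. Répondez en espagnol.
Para resolver esto, necesitamos tomar 1 derivada de nuestra ecuación de la aceleración a(t) = -18·cos(3·t). Derivando la aceleración, obtenemos la sacudida: j(t) = 54·sin(3·t). Tenemos la sacudida j(t) = 54·sin(3·t). Sustituyendo t = 3.847667693763575: j(3.847667693763575) = -46.1087445167576.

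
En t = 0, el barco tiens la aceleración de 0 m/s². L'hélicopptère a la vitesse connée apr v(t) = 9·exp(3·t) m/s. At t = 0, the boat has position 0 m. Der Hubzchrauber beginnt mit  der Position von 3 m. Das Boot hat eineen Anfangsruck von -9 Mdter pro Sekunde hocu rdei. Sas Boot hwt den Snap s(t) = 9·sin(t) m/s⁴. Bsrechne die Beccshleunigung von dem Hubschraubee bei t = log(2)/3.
Ausgehend von der Geschwindigkeit v(t) = 9·exp(3·t), nehmen wir 1 Ableitung. Die Ableitung von der Geschwindigkeit ergibt die Beschleunigung: a(t) = 27·exp(3·t). Mit a(t) = 27·exp(3·t) und Einsetzen von t = log(2)/3, finden wir a = 54.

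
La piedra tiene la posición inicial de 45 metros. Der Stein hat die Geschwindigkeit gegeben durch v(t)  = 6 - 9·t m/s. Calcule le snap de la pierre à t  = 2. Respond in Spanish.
Para resolver esto, necesitamos tomar 3 derivadas de nuestra ecuación de la velocidad v(t) = 6 - 9·t. La derivada de la velocidad da la aceleración: a(t) = -9. La derivada de la aceleración da la sacudida: j(t) = 0. La derivada de la sacudida da el snap: s(t) = 0. Usando s(t) = 0 y sustituyendo t = 2, encontramos s = 0.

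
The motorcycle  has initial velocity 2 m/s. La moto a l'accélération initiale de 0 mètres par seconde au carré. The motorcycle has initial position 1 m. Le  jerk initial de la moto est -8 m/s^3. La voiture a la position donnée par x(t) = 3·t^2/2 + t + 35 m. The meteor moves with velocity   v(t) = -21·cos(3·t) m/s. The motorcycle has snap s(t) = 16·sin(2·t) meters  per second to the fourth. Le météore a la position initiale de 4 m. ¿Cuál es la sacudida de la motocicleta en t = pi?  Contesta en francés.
En partant du snap s(t) = 16·sin(2·t), nous prenons 1 intégrale. La primitive du snap, avec j(0) = -8, donne le jerk: j(t) = -8·cos(2·t). De l'équation du jerk j(t) = -8·cos(2·t), nous substituons t = pi pour obtenir j = -8.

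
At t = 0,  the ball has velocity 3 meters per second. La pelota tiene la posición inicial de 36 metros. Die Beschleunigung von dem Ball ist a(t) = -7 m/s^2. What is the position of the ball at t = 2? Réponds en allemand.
Wir müssen unsere Gleichung für die Beschleunigung a(t) = -7 2-mal integrieren. Mit ∫a(t)dt und Anwendung von v(0) = 3, finden wir v(t) = 3 - 7·t. Durch Integration von der Geschwindigkeit und Verwendung der Anfangsbedingung x(0) = 36, erhalten wir x(t) = -7·t^2/2 + 3·t + 36. Aus der Gleichung für die Position x(t) = -7·t^2/2 + 3·t + 36, setzen wir t = 2 ein und erhalten x = 28.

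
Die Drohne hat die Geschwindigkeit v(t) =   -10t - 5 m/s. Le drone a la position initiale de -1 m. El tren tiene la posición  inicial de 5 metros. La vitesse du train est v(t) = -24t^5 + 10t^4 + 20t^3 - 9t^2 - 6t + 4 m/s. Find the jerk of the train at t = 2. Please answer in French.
Nous devons dériver notre équation de la vitesse v(t) = -24·t^5 + 10·t^4 + 20·t^3 - 9·t^2 - 6·t + 4 2 fois. En prenant d/dt de v(t), nous trouvons a(t) = -120·t^4 + 40·t^3 + 60·t^2 - 18·t - 6. En prenant d/dt de a(t), nous trouvons j(t) = -480·t^3 + 120·t^2 + 120·t - 18. En utilisant j(t) = -480·t^3 + 120·t^2 + 120·t - 18 et en substituant t = 2, nous trouvons j = -3138.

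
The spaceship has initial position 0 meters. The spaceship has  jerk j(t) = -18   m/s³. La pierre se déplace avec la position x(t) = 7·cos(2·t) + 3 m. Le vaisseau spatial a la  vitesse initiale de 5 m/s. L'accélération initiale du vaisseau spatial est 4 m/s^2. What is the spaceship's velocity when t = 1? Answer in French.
Pour résoudre ceci, nous devons prendre 2 intégrales de notre équation du jerk j(t) = -18. En intégrant le jerk et en utilisant la condition initiale a(0) = 4, nous obtenons a(t) = 4 - 18·t. La primitive de l'accélération est la vitesse. En utilisant v(0) = 5, nous obtenons v(t) = -9·t^2 + 4·t + 5. En utilisant v(t) = -9·t^2 + 4·t + 5 et en substituant t = 1, nous trouvons v = 0.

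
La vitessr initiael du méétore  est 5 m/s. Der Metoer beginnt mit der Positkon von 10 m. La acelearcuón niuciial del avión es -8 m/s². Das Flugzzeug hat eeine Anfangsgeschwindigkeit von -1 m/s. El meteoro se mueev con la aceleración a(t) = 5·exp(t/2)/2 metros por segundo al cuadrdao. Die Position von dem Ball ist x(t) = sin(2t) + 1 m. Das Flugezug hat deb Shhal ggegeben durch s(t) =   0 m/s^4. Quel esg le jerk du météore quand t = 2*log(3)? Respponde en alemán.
Wir müssen unsere Gleichung für die Beschleunigung a(t) = 5·exp(t/2)/2 1-mal ableiten. Durch Ableiten von der Beschleunigung erhalten wir den Ruck: j(t) = 5·exp(t/2)/4. Wir haben den Ruck j(t) = 5·exp(t/2)/4. Durch Einsetzen von t = 2*log(3): j(2*log(3)) = 15/4.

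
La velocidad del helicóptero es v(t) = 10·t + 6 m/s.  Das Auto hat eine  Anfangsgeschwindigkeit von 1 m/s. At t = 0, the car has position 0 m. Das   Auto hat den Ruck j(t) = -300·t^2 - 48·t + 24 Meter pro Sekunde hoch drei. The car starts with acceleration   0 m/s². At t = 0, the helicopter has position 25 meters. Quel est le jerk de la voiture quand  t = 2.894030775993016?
Nous avons le jerk j(t) = -300·t^2 - 48·t + 24. En substituant t = 2.894030775993016: j(2.894030775993016) = -2627.53771696609.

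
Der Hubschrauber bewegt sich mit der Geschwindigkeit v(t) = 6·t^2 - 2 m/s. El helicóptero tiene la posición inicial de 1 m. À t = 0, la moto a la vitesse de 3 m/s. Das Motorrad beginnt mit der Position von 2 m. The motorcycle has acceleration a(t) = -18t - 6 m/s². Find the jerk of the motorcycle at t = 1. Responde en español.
Para resolver esto, necesitamos tomar 1 derivada de nuestra ecuación de la aceleración a(t) = -18·t - 6. La derivada de la aceleración da la sacudida: j(t) = -18. De la ecuación de la sacudida j(t) = -18, sustituimos t = 1 para obtener j = -18.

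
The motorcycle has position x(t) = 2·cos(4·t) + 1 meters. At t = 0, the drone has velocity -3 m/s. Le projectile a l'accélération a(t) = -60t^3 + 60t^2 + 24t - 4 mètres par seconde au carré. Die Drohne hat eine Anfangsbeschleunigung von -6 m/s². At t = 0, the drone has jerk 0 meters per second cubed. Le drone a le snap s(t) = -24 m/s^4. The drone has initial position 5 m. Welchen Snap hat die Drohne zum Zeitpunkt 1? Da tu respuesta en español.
De la ecuación del snap s(t) = -24, sustituimos t = 1 para obtener s = -24.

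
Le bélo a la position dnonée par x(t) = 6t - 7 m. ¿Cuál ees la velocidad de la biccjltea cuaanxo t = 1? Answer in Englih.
We must differentiate our position equation x(t) = 6·t - 7 1 time. Taking d/dt of x(t), we find v(t) = 6. We have velocity v(t) = 6. Substituting t = 1: v(1) = 6.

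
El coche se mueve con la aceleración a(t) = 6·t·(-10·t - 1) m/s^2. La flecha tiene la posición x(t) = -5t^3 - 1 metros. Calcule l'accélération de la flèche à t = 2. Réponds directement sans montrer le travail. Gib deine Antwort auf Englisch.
At t = 2, a = -60.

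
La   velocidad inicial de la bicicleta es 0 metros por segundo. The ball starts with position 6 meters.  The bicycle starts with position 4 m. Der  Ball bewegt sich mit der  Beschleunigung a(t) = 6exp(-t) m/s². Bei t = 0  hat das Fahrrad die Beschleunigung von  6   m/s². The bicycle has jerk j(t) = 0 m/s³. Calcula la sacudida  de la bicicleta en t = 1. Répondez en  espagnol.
Usando j(t) = 0 y sustituyendo t = 1, encontramos j = 0.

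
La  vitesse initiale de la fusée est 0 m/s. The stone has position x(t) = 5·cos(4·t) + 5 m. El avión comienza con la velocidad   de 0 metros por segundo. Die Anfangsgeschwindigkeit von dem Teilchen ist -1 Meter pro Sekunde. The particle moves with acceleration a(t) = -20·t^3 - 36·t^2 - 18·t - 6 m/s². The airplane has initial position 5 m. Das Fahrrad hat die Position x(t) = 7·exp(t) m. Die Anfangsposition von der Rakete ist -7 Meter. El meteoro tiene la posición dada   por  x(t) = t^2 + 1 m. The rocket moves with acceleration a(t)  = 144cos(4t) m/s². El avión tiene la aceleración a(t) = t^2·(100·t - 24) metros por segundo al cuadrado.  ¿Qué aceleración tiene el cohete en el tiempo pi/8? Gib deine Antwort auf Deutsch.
Aus der Gleichung für die Beschleunigung a(t) = 144·cos(4·t), setzen wir t = pi/8 ein und erhalten a = 0.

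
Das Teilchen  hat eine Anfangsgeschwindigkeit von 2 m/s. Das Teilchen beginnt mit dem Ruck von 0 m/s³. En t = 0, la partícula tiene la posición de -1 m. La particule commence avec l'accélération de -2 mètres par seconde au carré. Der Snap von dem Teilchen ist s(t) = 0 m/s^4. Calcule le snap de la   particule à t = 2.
En utilisant s(t) = 0 et en substituant t = 2, nous trouvons s = 0.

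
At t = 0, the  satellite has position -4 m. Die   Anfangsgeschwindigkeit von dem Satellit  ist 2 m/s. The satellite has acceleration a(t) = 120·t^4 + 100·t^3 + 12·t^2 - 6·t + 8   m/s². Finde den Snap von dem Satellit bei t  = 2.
Ausgehend von der Beschleunigung a(t) = 120·t^4 + 100·t^3 + 12·t^2 - 6·t + 8, nehmen wir 2 Ableitungen. Durch Ableiten von der Beschleunigung erhalten wir den Ruck: j(t) = 480·t^3 + 300·t^2 + 24·t - 6. Mit d/dt von j(t) finden wir s(t) = 1440·t^2 + 600·t + 24. Wir haben den Snap s(t) = 1440·t^2 + 600·t + 24. Durch Einsetzen von t = 2: s(2) = 6984.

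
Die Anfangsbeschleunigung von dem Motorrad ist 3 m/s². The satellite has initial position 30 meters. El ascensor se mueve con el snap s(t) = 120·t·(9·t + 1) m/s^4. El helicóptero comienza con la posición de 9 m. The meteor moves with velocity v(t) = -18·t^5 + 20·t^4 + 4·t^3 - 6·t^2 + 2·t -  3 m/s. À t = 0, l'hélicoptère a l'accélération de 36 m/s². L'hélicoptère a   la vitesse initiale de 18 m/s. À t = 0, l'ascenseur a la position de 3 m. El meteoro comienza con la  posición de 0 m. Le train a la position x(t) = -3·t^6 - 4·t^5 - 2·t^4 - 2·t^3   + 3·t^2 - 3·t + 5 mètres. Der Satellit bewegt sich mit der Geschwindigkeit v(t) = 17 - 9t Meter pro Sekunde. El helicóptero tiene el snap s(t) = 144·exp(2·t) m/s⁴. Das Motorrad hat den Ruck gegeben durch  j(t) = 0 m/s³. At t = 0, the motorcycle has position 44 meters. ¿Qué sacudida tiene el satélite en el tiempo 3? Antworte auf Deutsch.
Um dies zu lösen, müssen wir 2 Ableitungen unserer Gleichung für die Geschwindigkeit v(t) = 17 - 9·t nehmen. Durch Ableiten von der Geschwindigkeit erhalten wir die Beschleunigung: a(t) = -9. Durch Ableiten von der Beschleunigung erhalten wir den Ruck: j(t) = 0. Wir haben den Ruck j(t) = 0. Durch Einsetzen von t = 3: j(3) = 0.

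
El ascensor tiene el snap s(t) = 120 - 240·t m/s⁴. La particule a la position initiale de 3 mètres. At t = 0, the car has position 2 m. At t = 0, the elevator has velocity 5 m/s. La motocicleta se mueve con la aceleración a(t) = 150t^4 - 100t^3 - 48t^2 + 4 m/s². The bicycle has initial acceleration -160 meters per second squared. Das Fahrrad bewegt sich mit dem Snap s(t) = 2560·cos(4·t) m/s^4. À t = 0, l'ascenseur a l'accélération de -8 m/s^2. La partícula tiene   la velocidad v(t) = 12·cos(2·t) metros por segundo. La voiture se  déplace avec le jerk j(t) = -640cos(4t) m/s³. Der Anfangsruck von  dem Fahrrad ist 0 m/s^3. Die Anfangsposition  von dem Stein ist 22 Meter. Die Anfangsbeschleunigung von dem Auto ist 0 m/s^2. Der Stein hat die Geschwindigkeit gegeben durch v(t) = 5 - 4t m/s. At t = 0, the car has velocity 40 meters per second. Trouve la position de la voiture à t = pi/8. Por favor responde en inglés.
Starting from jerk j(t) = -640·cos(4·t), we take 3 antiderivatives. Integrating jerk and using the initial condition a(0) = 0, we get a(t) = -160·sin(4·t). Finding the integral of a(t) and using v(0) = 40: v(t) = 40·cos(4·t). Integrating velocity and using the initial condition x(0) = 2, we get x(t) = 10·sin(4·t) + 2. From the given position equation x(t) = 10·sin(4·t) + 2, we substitute t = pi/8 to get x = 12.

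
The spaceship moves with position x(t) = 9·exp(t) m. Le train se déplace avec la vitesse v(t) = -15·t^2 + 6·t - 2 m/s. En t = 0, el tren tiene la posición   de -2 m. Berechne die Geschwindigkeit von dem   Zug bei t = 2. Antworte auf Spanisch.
Tenemos la velocidad v(t) = -15·t^2 + 6·t - 2. Sustituyendo t = 2: v(2) = -50.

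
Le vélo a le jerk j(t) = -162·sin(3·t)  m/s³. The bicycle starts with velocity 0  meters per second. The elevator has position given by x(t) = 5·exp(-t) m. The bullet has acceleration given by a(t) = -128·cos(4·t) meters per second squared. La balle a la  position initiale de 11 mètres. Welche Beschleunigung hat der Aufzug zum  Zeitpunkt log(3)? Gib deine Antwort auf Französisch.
Pour résoudre ceci, nous devons prendre 2 dérivées de notre équation de la position x(t) = 5·exp(-t). En prenant d/dt de x(t), nous trouvons v(t) = -5·exp(-t). La dérivée de la vitesse donne l'accélération: a(t) = 5·exp(-t). De l'équation de l'accélération a(t) = 5·exp(-t), nous substituons t = log(3) pour obtenir a = 5/3.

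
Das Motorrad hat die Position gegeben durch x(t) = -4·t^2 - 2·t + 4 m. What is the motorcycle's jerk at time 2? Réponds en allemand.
Wir müssen unsere Gleichung für die Position x(t) = -4·t^2 - 2·t + 4 3-mal ableiten. Durch Ableiten von der Position erhalten wir die Geschwindigkeit: v(t) = -8·t - 2. Die Ableitung von der Geschwindigkeit ergibt die Beschleunigung: a(t) = -8. Durch Ableiten von der Beschleunigung erhalten wir den Ruck: j(t) = 0. Mit j(t) = 0 und Einsetzen von t = 2, finden wir j = 0.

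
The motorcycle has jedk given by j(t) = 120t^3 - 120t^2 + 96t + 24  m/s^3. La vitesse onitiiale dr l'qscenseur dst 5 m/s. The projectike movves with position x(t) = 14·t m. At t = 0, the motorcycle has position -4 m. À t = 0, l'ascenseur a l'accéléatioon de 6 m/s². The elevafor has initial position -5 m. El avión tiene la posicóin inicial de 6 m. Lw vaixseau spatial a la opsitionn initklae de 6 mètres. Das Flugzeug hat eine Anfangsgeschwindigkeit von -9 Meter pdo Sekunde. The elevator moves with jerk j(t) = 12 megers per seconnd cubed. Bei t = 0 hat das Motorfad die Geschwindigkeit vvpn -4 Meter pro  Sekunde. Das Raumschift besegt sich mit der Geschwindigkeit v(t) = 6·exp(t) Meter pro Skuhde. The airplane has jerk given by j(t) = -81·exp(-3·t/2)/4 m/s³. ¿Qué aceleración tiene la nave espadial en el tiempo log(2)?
Partiendo de la velocidad v(t) = 6·exp(t), tomamos 1 derivada. Tomando d/dt de v(t), encontramos a(t) = 6·exp(t). Tenemos la aceleración a(t) = 6·exp(t). Sustituyendo t = log(2): a(log(2)) = 12.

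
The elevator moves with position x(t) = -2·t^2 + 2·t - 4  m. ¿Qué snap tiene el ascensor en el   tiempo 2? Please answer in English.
To solve this, we need to take 4 derivatives of our position equation x(t) = -2·t^2 + 2·t - 4. The derivative of position gives velocity: v(t) = 2 - 4·t. Taking d/dt of v(t), we find a(t) = -4. The derivative of acceleration gives jerk: j(t) = 0. Differentiating jerk, we get snap: s(t) = 0. Using s(t) = 0 and substituting t = 2, we find s = 0.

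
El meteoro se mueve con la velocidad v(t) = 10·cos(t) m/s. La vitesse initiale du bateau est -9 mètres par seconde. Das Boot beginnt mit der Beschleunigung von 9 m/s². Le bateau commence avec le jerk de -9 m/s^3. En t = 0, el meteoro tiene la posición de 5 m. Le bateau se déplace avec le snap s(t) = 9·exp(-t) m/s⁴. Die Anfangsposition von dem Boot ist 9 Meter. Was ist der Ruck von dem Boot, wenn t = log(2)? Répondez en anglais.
Starting from snap s(t) = 9·exp(-t), we take 1 antiderivative. Taking ∫s(t)dt and applying j(0) = -9, we find j(t) = -9·exp(-t). From the given jerk equation j(t) = -9·exp(-t), we substitute t = log(2) to get j = -9/2.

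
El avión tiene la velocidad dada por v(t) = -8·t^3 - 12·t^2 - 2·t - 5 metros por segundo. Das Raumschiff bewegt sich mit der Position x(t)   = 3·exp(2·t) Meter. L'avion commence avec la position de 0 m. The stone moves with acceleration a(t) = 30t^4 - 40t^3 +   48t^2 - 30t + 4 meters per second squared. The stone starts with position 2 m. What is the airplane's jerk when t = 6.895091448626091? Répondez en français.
Nous devons dériver notre équation de la vitesse v(t) = -8·t^3 - 12·t^2 - 2·t - 5 2 fois. En prenant d/dt de v(t), nous trouvons a(t) = -24·t^2 - 24·t - 2. En dérivant l'accélération, nous obtenons le jerk: j(t) = -48·t - 24. De l'équation du jerk j(t) = -48·t - 24, nous substituons t = 6.895091448626091 pour obtenir j = -354.964389534052.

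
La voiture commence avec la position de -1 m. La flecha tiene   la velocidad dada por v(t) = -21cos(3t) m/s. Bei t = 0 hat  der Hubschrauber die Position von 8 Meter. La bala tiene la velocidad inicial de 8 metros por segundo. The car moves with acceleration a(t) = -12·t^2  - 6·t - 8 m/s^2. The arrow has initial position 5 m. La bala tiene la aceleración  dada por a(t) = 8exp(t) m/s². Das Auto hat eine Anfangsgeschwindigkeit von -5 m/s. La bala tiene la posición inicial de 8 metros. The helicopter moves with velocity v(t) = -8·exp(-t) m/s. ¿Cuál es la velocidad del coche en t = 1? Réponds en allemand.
Ausgehend von der Beschleunigung a(t) = -12·t^2 - 6·t - 8, nehmen wir 1 Stammfunktion. Mit ∫a(t)dt und Anwendung von v(0) = -5, finden wir v(t) = -4·t^3 - 3·t^2 - 8·t - 5. Wir haben die Geschwindigkeit v(t) = -4·t^3 - 3·t^2 - 8·t - 5. Durch Einsetzen von t = 1: v(1) = -20.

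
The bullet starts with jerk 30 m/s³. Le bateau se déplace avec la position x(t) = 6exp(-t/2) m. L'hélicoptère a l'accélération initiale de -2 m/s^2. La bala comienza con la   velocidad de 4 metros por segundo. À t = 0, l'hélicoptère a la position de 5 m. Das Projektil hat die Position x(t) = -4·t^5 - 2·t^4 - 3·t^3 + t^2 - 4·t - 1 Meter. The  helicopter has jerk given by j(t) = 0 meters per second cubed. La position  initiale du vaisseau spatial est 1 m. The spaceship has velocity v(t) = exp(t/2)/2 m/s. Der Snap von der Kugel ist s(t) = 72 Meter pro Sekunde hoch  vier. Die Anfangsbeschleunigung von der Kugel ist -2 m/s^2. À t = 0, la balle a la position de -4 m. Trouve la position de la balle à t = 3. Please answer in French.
Pour résoudre ceci, nous devons prendre 4 intégrales de notre équation du snap s(t) = 72. En prenant ∫s(t)dt et en appliquant j(0) = 30, nous trouvons j(t) = 72·t + 30. En prenant ∫j(t)dt et en appliquant a(0) = -2, nous trouvons a(t) = 36·t^2 + 30·t - 2. L'intégrale de l'accélération, avec v(0) = 4, donne la vitesse: v(t) = 12·t^3 + 15·t^2 - 2·t + 4. En intégrant la vitesse et en utilisant la condition initiale x(0) = -4, nous obtenons x(t) = 3·t^4 + 5·t^3 - t^2 + 4·t - 4. De l'équation de la position x(t) = 3·t^4 + 5·t^3 - t^2 + 4·t - 4, nous substituons t = 3 pour obtenir x = 377.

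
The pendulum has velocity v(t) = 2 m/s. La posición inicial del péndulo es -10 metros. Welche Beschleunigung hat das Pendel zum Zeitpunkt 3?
Ausgehend von der Geschwindigkeit v(t) = 2, nehmen wir 1 Ableitung. Durch Ableiten von der Geschwindigkeit erhalten wir die Beschleunigung: a(t) = 0. Mit a(t) = 0 und Einsetzen von t = 3, finden wir a = 0.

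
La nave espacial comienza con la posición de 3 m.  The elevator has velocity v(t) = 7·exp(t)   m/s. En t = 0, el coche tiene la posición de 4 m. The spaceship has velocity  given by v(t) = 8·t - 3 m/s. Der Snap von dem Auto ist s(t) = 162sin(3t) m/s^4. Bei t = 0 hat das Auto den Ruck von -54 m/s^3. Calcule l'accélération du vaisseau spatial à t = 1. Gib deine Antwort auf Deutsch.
Um dies zu lösen, müssen wir 1 Ableitung unserer Gleichung für die Geschwindigkeit v(t) = 8·t - 3 nehmen. Durch Ableiten von der Geschwindigkeit erhalten wir die Beschleunigung: a(t) = 8. Mit a(t) = 8 und Einsetzen von t = 1, finden wir a = 8.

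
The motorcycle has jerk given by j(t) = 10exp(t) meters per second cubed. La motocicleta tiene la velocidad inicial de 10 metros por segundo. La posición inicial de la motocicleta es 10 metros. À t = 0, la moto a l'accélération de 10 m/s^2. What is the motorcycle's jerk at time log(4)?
Using j(t) = 10·exp(t) and substituting t = log(4), we find j = 40.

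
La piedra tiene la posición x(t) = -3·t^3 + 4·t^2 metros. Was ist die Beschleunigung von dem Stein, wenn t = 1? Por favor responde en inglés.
We must differentiate our position equation x(t) = -3·t^3 + 4·t^2 2 times. Differentiating position, we get velocity: v(t) = -9·t^2 + 8·t. Taking d/dt of v(t), we find a(t) = 8 - 18·t. We have acceleration a(t) = 8 - 18·t. Substituting t = 1: a(1) = -10.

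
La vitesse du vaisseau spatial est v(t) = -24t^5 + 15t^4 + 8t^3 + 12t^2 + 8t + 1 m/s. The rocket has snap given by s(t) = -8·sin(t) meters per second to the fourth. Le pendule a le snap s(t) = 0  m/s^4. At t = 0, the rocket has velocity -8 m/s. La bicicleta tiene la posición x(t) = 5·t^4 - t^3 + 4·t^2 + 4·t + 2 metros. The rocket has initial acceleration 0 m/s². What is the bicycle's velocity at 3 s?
Starting from position x(t) = 5·t^4 - t^3 + 4·t^2 + 4·t + 2, we take 1 derivative. The derivative of position gives velocity: v(t) = 20·t^3 - 3·t^2 + 8·t + 4. Using v(t) = 20·t^3 - 3·t^2 + 8·t + 4 and substituting t = 3, we find v = 541.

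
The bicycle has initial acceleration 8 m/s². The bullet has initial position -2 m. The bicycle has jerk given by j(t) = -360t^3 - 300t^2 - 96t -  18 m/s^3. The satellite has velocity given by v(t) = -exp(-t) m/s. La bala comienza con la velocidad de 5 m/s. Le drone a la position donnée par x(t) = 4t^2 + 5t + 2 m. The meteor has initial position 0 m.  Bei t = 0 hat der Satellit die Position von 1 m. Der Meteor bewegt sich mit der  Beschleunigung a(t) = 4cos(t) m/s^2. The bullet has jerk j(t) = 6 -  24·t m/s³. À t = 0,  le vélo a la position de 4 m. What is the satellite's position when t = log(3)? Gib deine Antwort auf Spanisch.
Para resolver esto, necesitamos tomar 1 integral de nuestra ecuación de la velocidad v(t) = -exp(-t). La integral de la velocidad es la posición. Usando x(0) = 1, obtenemos x(t) = exp(-t). Usando x(t) = exp(-t) y sustituyendo t = log(3), encontramos x = 1/3.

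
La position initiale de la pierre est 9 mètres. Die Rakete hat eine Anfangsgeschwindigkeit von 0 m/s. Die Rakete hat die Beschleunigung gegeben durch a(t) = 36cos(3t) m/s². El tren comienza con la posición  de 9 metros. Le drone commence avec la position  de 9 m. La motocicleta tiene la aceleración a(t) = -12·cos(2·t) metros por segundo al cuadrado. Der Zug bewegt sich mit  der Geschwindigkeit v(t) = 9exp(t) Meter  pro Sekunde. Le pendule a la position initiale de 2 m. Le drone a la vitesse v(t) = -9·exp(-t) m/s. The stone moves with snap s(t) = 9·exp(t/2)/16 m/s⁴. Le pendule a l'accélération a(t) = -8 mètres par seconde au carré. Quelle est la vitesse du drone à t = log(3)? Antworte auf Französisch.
De l'équation de la vitesse v(t) = -9·exp(-t), nous substituons t = log(3) pour obtenir v = -3.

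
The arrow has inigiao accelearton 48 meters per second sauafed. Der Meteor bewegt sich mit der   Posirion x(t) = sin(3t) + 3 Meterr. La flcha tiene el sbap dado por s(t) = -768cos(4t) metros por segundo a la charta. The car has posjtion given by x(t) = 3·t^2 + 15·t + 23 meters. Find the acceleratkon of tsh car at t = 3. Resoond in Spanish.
Debemos derivar nuestra ecuación de la posición x(t) = 3·t^2 + 15·t + 23 2 veces. Tomando d/dt de x(t), encontramos v(t) = 6·t + 15. La derivada de la velocidad da la aceleración: a(t) = 6. De la ecuación de la aceleración a(t) = 6, sustituimos t = 3 para obtener a = 6.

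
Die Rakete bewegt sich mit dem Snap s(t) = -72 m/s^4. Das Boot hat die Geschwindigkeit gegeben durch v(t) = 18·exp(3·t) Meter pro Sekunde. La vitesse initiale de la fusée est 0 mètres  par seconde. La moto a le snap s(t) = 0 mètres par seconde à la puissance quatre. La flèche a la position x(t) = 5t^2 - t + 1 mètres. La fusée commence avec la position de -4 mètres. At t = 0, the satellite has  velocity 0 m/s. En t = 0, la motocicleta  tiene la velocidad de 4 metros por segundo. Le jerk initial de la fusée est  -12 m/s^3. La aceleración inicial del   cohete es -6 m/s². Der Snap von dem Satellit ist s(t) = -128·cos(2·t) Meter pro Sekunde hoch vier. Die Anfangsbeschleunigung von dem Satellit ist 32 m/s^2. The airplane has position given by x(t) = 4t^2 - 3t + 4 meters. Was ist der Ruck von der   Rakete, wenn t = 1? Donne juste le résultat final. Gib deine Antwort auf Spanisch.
En t = 1, j = -84.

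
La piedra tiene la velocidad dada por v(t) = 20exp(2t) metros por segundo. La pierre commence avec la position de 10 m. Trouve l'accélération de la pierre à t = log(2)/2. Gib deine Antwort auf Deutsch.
Um dies zu lösen, müssen wir 1 Ableitung unserer Gleichung für die Geschwindigkeit v(t) = 20·exp(2·t) nehmen. Durch Ableiten von der Geschwindigkeit erhalten wir die Beschleunigung: a(t) = 40·exp(2·t). Aus der Gleichung für die Beschleunigung a(t) = 40·exp(2·t), setzen wir t = log(2)/2 ein und erhalten a = 80.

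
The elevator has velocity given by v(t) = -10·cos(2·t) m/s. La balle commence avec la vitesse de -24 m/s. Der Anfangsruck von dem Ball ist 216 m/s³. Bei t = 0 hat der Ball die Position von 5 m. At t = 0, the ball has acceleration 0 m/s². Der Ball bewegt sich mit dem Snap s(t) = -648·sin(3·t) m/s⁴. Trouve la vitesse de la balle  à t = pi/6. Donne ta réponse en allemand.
Um dies zu lösen, müssen wir 3 Integrale unserer Gleichung für den Snap s(t) = -648·sin(3·t) finden. Durch Integration von dem Snap und Verwendung der Anfangsbedingung j(0) = 216, erhalten wir j(t) = 216·cos(3·t). Das Integral von dem Ruck ist die Beschleunigung. Mit a(0) = 0 erhalten wir a(t) = 72·sin(3·t). Durch Integration von der Beschleunigung und Verwendung der Anfangsbedingung v(0) = -24, erhalten wir v(t) = -24·cos(3·t). Wir haben die Geschwindigkeit v(t) = -24·cos(3·t). Durch Einsetzen von t = pi/6: v(pi/6) = 0.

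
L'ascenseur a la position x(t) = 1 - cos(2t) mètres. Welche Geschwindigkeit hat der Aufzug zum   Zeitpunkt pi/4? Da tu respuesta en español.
Debemos derivar nuestra ecuación de la posición x(t) = 1 - cos(2·t) 1 vez. La derivada de la posición da la velocidad: v(t) = 2·sin(2·t). Usando v(t) = 2·sin(2·t) y sustituyendo t = pi/4, encontramos v = 2.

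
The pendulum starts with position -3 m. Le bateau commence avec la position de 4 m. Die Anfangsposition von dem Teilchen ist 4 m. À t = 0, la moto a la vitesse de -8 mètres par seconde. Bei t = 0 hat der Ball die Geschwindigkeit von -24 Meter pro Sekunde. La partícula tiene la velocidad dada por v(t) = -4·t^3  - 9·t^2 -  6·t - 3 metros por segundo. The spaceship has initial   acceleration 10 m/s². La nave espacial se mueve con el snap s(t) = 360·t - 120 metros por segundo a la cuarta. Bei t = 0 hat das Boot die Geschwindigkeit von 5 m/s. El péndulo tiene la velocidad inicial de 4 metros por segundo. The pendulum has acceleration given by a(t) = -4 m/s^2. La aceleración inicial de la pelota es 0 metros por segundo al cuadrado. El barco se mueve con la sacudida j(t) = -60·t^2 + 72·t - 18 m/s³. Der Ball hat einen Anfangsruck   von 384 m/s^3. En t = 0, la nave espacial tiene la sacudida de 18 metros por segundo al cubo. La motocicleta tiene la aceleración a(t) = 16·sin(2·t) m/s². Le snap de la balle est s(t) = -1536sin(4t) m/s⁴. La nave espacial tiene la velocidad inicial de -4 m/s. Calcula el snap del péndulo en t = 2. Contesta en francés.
Nous devons dériver notre équation de l'accélération a(t) = -4 2 fois. En dérivant l'accélération, nous obtenons le jerk: j(t) = 0. En dérivant le jerk, nous obtenons le snap: s(t) = 0. En utilisant s(t) = 0 et en substituant t = 2, nous trouvons s = 0.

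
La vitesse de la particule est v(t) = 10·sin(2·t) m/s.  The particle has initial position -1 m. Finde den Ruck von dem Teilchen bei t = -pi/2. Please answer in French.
En partant de la vitesse v(t) = 10·sin(2·t), nous prenons 2 dérivées. En prenant d/dt de v(t), nous trouvons a(t) = 20·cos(2·t). En prenant d/dt de a(t), nous trouvons j(t) = -40·sin(2·t). En utilisant j(t) = -40·sin(2·t) et en substituant t = -pi/2, nous trouvons j = 0.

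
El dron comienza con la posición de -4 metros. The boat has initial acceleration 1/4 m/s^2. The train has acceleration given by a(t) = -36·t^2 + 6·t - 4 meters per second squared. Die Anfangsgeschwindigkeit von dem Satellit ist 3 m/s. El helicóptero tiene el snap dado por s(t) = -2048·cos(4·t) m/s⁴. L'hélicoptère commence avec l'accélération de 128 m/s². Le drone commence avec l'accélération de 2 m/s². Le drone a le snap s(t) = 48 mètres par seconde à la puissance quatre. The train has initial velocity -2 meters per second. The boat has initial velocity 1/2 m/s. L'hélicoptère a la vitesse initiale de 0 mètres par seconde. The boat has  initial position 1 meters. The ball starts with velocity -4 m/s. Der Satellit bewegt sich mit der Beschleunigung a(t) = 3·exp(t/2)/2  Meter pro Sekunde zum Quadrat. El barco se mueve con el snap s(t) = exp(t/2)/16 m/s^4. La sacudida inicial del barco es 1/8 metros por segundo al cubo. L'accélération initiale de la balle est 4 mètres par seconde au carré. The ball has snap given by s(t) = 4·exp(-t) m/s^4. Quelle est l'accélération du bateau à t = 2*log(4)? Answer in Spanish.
Para resolver esto, necesitamos tomar 2 antiderivadas de nuestra ecuación del snap s(t) = exp(t/2)/16. La antiderivada del snap es la sacudida. Usando j(0) = 1/8, obtenemos j(t) = exp(t/2)/8. La integral de la sacudida es la aceleración. Usando a(0) = 1/4, obtenemos a(t) = exp(t/2)/4. Tenemos la aceleración a(t) = exp(t/2)/4. Sustituyendo t = 2*log(4): a(2*log(4)) = 1.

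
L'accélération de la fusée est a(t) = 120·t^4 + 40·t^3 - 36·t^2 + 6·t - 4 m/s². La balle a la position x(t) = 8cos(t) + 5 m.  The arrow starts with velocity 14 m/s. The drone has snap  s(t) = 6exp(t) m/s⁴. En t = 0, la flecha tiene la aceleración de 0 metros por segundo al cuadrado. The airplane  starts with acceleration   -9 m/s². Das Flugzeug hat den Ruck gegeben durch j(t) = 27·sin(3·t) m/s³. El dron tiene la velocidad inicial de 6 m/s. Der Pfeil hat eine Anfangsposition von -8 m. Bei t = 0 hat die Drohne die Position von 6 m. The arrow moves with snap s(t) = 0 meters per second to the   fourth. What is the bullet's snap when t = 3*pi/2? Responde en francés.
Pour résoudre ceci, nous devons prendre 4 dérivées de notre équation de la position x(t) = 8·cos(t) + 5. En dérivant la position, nous obtenons la vitesse: v(t) = -8·sin(t). La dérivée de la vitesse donne l'accélération: a(t) = -8·cos(t). En prenant d/dt de a(t), nous trouvons j(t) = 8·sin(t). La dérivée du jerk donne le snap: s(t) = 8·cos(t). De l'équation du snap s(t) = 8·cos(t), nous substituons t = 3*pi/2 pour obtenir s = 0.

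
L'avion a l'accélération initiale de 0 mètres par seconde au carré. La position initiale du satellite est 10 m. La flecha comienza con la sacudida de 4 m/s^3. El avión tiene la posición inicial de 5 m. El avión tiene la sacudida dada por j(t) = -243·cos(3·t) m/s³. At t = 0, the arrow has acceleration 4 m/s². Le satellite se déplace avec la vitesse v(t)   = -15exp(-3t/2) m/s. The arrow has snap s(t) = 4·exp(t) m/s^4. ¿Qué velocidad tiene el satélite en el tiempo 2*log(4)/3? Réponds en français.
Nous avons la vitesse v(t) = -15·exp(-3·t/2). En substituant t = 2*log(4)/3: v(2*log(4)/3) = -15/4.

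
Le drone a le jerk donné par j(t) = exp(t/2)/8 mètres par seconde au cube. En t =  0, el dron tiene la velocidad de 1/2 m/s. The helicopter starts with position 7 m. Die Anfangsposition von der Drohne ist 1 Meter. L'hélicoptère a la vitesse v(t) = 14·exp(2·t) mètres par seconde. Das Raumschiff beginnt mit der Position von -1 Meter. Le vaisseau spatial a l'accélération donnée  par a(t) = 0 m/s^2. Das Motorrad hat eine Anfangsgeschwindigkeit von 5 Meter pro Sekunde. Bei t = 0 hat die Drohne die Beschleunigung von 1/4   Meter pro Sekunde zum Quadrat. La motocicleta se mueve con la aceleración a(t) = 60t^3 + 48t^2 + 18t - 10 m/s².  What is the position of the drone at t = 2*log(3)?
To find the answer, we compute 3 antiderivatives of j(t) = exp(t/2)/8. Integrating jerk and using the initial condition a(0) = 1/4, we get a(t) = exp(t/2)/4. The integral of acceleration, with v(0) = 1/2, gives velocity: v(t) = exp(t/2)/2. Finding the integral of v(t) and using x(0) = 1: x(t) = exp(t/2). From the given position equation x(t) = exp(t/2), we substitute t = 2*log(3) to get x = 3.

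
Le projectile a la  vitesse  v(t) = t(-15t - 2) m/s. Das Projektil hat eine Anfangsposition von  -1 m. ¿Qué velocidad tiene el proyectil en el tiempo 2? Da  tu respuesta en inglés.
We have velocity v(t) = t·(-15·t - 2). Substituting t = 2: v(2) = -64.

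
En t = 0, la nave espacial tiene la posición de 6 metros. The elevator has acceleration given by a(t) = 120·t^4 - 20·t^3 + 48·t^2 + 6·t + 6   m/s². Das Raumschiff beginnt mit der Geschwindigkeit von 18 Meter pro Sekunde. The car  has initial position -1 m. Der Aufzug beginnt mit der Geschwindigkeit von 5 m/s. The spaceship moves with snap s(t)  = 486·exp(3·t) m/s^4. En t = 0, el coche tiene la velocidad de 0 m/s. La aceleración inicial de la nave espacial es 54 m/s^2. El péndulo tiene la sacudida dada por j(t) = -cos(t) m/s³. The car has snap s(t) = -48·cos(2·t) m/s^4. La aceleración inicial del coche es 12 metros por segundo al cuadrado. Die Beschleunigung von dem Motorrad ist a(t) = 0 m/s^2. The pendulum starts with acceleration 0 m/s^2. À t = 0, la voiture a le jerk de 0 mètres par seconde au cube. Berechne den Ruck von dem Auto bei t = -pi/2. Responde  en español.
Partiendo del snap s(t) = -48·cos(2·t), tomamos 1 integral. Tomando ∫s(t)dt y aplicando j(0) = 0, encontramos j(t) = -24·sin(2·t). De la ecuación de la sacudida j(t) = -24·sin(2·t), sustituimos t = -pi/2 para obtener j = 0.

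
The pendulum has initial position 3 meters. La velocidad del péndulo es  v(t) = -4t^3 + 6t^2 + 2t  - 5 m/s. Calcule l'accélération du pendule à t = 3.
Nous devons dériver notre équation de la vitesse v(t) = -4·t^3 + 6·t^2 + 2·t - 5 1 fois. En prenant d/dt de v(t), nous trouvons a(t) = -12·t^2 + 12·t + 2. En utilisant a(t) = -12·t^2 + 12·t + 2 et en substituant t = 3, nous trouvons a = -70.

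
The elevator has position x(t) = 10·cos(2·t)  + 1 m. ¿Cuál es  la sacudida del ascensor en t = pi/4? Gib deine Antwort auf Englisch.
We must differentiate our position equation x(t) = 10·cos(2·t) + 1 3 times. The derivative of position gives velocity: v(t) = -20·sin(2·t). Taking d/dt of v(t), we find a(t) = -40·cos(2·t). The derivative of acceleration gives jerk: j(t) = 80·sin(2·t). From the given jerk equation j(t) = 80·sin(2·t), we substitute t = pi/4 to get j = 80.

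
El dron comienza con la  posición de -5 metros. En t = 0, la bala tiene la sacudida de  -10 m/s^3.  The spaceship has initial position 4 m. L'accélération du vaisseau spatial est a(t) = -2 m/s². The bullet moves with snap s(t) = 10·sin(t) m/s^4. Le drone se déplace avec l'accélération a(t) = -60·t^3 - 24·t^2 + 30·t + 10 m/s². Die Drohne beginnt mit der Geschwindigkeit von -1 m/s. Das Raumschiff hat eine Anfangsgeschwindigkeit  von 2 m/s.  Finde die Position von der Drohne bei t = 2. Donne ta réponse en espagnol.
Debemos encontrar la integral de nuestra ecuación de la aceleración a(t) = -60·t^3 - 24·t^2 + 30·t + 10 2 veces. La integral de la aceleración, con v(0) = -1, da la velocidad: v(t) = -15·t^4 - 8·t^3 + 15·t^2 + 10·t - 1. Tomando ∫v(t)dt y aplicando x(0) = -5, encontramos x(t) = -3·t^5 - 2·t^4 + 5·t^3 + 5·t^2 - t - 5. De la ecuación de la posición x(t) = -3·t^5 - 2·t^4 + 5·t^3 + 5·t^2 - t - 5, sustituimos t = 2 para obtener x = -75.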